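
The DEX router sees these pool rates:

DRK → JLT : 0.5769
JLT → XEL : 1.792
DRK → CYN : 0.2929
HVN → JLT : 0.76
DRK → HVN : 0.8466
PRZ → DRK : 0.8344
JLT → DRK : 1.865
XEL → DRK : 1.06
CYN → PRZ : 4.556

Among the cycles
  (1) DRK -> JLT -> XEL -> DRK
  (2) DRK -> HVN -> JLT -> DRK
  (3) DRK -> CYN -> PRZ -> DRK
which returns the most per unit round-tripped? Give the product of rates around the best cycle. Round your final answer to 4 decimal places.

1.2000

(1) 0.5769 × 1.792 × 1.06 = 1.09583
(2) 0.8466 × 0.76 × 1.865 = 1.19997
(3) 0.2929 × 4.556 × 0.8344 = 1.11347
Highest is cycle (2) at 1.2000 (>1, arbitrage).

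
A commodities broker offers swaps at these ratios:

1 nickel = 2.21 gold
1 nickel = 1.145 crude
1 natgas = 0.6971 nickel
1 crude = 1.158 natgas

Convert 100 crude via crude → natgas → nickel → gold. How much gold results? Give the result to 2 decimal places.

178.40

100 crude × 1.158 = 115.8 natgas
115.8 natgas × 0.6971 = 80.72418 nickel
80.72418 nickel × 2.21 = 178.4004378 gold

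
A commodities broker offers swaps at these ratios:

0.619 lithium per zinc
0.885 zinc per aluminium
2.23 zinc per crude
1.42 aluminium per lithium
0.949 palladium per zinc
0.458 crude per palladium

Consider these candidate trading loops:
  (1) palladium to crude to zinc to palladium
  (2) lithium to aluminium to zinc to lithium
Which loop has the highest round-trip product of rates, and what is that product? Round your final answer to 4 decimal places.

(1) 0.458 × 2.23 × 0.949 = 0.96925
(2) 1.42 × 0.885 × 0.619 = 0.77790
Highest is cycle (1) at 0.9693 (≤1, no arbitrage).

0.9693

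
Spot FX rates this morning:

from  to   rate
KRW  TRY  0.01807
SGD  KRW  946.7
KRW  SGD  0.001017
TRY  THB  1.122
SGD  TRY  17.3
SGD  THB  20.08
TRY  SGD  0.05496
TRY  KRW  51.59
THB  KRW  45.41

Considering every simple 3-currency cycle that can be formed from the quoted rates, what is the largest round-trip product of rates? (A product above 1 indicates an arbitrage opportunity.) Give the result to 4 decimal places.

0.9402

KRW→TRY→SGD→KRW: 0.01807 × 0.05496 × 946.7 = 0.94019
KRW→SGD→THB→KRW: 0.001017 × 20.08 × 45.41 = 0.92733
KRW→TRY→THB→KRW: 0.01807 × 1.122 × 45.41 = 0.92067
KRW→SGD→TRY→KRW: 0.001017 × 17.3 × 51.59 = 0.90768
Maximum is KRW→TRY→SGD→KRW at 0.9402; no arbitrage — every cycle loses value.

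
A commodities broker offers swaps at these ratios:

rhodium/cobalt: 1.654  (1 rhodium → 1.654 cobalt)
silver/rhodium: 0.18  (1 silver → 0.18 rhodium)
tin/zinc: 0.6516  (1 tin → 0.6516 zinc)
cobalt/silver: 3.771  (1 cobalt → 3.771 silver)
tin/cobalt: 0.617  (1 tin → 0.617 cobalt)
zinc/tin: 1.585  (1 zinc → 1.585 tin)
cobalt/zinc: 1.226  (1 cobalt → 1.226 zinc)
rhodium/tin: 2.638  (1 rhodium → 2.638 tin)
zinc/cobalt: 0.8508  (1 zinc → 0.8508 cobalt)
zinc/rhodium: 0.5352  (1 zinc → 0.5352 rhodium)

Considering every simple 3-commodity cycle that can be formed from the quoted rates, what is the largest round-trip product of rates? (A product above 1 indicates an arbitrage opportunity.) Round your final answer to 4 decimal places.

1.1990

zinc→tin→cobalt→zinc: 1.585 × 0.617 × 1.226 = 1.19896
cobalt→silver→rhodium→cobalt: 3.771 × 0.18 × 1.654 = 1.12270
zinc→rhodium→cobalt→zinc: 0.5352 × 1.654 × 1.226 = 1.08528
zinc→rhodium→tin→zinc: 0.5352 × 2.638 × 0.6516 = 0.91997
Maximum is zinc→tin→cobalt→zinc at 1.1990; arbitrage exists.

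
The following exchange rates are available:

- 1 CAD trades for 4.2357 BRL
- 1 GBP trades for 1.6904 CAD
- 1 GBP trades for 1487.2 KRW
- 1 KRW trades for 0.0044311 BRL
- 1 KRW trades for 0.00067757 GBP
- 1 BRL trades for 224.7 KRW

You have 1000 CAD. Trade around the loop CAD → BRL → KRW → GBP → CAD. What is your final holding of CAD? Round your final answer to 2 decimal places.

1000 CAD × 4.2357 = 4235.7 BRL
4235.7 BRL × 224.7 = 951761.79 KRW
951761.79 KRW × 0.00067757 = 644.8852360503 GBP
644.8852360503 GBP × 1.6904 = 1090.11400301942712 CAD

1090.11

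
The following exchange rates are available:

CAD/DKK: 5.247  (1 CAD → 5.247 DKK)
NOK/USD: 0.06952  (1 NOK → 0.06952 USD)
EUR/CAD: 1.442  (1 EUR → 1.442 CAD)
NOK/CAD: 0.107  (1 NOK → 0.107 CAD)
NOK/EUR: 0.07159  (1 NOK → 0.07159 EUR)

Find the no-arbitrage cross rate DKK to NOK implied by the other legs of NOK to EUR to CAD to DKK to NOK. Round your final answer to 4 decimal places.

Known legs of the cycle: 0.07159 × 1.442 × 5.247 = 0.54166239666
For no arbitrage the full-cycle product must be 1, so the missing rate is 1 / 0.54166239666 ≈ 1.846168.

1.8462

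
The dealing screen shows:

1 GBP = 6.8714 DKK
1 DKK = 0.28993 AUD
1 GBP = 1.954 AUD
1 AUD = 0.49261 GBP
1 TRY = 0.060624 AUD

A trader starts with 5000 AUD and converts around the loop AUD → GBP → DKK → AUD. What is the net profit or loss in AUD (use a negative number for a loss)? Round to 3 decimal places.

-93.050

5000 AUD × 0.49261 = 2463.05 GBP
2463.05 GBP × 6.8714 = 16924.60177 DKK
16924.60177 DKK × 0.28993 = 4906.9497911761 AUD
Net change: 4906.9497911761 − 5000 = -93.0502088239 AUD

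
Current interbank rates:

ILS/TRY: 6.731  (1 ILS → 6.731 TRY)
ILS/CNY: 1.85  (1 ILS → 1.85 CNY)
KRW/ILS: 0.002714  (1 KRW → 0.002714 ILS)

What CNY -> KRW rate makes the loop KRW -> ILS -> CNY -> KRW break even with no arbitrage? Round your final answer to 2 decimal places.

199.17

Known legs of the cycle: 0.002714 × 1.85 = 0.0050209
For no arbitrage the full-cycle product must be 1, so the missing rate is 1 / 0.0050209 ≈ 199.1675.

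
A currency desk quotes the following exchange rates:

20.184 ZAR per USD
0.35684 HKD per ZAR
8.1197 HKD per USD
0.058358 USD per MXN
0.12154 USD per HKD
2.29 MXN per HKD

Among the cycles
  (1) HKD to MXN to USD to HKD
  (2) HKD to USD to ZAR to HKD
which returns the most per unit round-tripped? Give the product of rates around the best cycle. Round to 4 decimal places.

(1) 2.29 × 0.058358 × 8.1197 = 1.08512
(2) 0.12154 × 20.184 × 0.35684 = 0.87539
Highest is cycle (1) at 1.0851 (>1, arbitrage).

1.0851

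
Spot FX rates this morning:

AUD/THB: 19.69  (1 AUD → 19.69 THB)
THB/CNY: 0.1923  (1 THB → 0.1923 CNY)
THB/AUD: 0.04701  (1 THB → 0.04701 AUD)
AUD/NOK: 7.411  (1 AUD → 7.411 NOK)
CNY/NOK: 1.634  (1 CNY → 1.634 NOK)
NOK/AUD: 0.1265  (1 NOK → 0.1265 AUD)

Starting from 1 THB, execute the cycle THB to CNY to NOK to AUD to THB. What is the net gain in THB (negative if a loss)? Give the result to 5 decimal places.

-0.21735

1 THB × 0.1923 = 0.1923 CNY
0.1923 CNY × 1.634 = 0.3142182 NOK
0.3142182 NOK × 0.1265 = 0.0397486023 AUD
0.0397486023 AUD × 19.69 = 0.782649979287 THB
Net change: 0.782649979287 − 1 = -0.217350020713 THB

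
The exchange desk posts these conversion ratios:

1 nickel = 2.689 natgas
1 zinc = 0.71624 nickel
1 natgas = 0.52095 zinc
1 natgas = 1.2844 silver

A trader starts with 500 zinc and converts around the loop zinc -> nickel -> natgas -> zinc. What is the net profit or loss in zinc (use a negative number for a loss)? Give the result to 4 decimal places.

1.6669

500 zinc × 0.71624 = 358.12 nickel
358.12 nickel × 2.689 = 962.98468 natgas
962.98468 natgas × 0.52095 = 501.666869046 zinc
Net change: 501.666869046 − 500 = 1.666869046 zinc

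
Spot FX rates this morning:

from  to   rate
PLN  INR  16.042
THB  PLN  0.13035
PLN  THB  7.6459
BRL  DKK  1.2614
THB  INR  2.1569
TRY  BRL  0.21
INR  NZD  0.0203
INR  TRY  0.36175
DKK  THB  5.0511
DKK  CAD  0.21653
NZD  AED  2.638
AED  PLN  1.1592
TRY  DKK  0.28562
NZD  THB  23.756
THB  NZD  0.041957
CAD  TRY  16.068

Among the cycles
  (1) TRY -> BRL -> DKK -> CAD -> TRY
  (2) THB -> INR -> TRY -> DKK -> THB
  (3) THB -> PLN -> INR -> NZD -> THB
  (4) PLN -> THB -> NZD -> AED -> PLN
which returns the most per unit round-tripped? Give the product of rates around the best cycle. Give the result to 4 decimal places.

(1) 0.21 × 1.2614 × 0.21653 × 16.068 = 0.92162
(2) 2.1569 × 0.36175 × 0.28562 × 5.0511 = 1.12568
(3) 0.13035 × 16.042 × 0.0203 × 23.756 = 1.00841
(4) 7.6459 × 0.041957 × 2.638 × 1.1592 = 0.98099
Highest is cycle (2) at 1.1257 (>1, arbitrage).

1.1257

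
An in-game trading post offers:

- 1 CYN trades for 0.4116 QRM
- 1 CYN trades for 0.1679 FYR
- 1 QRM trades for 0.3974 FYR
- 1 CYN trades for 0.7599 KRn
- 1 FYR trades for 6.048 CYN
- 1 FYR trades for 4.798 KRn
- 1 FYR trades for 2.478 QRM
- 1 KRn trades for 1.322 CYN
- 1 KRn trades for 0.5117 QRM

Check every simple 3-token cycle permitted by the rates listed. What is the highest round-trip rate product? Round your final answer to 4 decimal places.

1.0650

FYR→KRn→CYN→FYR: 4.798 × 1.322 × 0.1679 = 1.06498
QRM→FYR→CYN→QRM: 0.3974 × 6.048 × 0.4116 = 0.98927
QRM→FYR→KRn→QRM: 0.3974 × 4.798 × 0.5117 = 0.97567
Maximum is FYR→KRn→CYN→FYR at 1.0650; arbitrage exists.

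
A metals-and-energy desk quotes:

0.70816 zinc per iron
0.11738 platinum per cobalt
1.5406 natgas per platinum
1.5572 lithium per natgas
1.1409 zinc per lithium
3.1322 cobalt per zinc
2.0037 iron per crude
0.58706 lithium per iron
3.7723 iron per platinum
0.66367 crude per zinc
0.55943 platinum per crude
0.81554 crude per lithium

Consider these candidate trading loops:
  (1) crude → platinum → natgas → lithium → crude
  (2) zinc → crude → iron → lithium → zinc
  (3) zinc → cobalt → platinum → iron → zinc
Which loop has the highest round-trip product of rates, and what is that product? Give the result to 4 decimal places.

(1) 0.55943 × 1.5406 × 1.5572 × 0.81554 = 1.09452
(2) 0.66367 × 2.0037 × 0.58706 × 1.1409 = 0.89067
(3) 3.1322 × 0.11738 × 3.7723 × 0.70816 = 0.98216
Highest is cycle (1) at 1.0945 (>1, arbitrage).

1.0945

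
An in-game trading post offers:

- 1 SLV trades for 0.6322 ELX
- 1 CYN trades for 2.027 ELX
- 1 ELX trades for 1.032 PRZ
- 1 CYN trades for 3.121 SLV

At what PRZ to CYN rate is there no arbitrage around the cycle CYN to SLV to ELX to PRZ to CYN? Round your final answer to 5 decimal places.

0.49110

Known legs of the cycle: 3.121 × 0.6322 × 1.032 = 2.0362352784
For no arbitrage the full-cycle product must be 1, so the missing rate is 1 / 2.0362352784 ≈ 0.4911024.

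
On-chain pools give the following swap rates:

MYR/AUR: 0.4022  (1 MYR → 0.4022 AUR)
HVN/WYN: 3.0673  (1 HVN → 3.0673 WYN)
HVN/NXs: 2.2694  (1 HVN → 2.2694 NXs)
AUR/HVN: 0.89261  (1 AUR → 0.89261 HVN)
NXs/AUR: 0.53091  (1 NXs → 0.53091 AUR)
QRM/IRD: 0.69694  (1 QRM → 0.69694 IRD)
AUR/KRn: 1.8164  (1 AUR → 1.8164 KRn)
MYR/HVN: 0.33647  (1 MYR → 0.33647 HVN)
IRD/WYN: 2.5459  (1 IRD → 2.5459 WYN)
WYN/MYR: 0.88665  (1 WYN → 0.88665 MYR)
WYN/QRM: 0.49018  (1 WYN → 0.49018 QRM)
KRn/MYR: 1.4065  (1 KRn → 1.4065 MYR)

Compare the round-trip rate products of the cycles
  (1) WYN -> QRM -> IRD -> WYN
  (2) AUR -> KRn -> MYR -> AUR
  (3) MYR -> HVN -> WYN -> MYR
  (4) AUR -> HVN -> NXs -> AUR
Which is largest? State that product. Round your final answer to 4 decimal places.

(1) 0.49018 × 0.69694 × 2.5459 = 0.86975
(2) 1.8164 × 1.4065 × 0.4022 = 1.02753
(3) 0.33647 × 3.0673 × 0.88665 = 0.91507
(4) 0.89261 × 2.2694 × 0.53091 = 1.07546
Highest is cycle (4) at 1.0755 (>1, arbitrage).

1.0755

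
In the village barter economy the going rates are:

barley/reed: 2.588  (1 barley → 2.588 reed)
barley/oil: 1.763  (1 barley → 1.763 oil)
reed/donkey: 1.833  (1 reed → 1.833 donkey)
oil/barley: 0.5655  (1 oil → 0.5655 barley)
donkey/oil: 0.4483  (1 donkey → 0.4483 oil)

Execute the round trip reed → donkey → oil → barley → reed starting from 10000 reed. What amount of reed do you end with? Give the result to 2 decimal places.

10000 reed × 1.833 = 18330 donkey
18330 donkey × 0.4483 = 8217.339 oil
8217.339 oil × 0.5655 = 4646.9052045 barley
4646.9052045 barley × 2.588 = 12026.190669246 reed

12026.19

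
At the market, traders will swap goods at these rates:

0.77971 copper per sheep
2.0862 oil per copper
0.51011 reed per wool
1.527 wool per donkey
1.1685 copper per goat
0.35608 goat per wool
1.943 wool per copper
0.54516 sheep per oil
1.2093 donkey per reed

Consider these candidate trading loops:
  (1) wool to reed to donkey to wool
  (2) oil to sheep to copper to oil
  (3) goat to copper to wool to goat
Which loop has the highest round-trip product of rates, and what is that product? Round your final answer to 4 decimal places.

0.9420

(1) 0.51011 × 1.2093 × 1.527 = 0.94197
(2) 0.54516 × 0.77971 × 2.0862 = 0.88677
(3) 1.1685 × 1.943 × 0.35608 = 0.80844
Highest is cycle (1) at 0.9420 (≤1, no arbitrage).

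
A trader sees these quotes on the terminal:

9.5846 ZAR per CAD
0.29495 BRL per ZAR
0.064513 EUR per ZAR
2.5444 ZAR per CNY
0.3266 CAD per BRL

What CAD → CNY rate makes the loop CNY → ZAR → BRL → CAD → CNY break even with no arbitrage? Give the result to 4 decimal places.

4.0799

Known legs of the cycle: 2.5444 × 0.29495 × 0.3266 = 0.245103756748
For no arbitrage the full-cycle product must be 1, so the missing rate is 1 / 0.245103756748 ≈ 4.079905.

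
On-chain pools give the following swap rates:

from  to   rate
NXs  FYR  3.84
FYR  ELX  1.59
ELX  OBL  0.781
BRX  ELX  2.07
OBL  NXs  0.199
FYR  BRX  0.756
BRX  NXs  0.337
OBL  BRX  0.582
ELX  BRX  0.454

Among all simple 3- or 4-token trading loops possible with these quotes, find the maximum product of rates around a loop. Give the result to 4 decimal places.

0.9783

FYR→BRX→NXs→FYR: 0.756 × 0.337 × 3.84 = 0.97832
FYR→ELX→OBL→NXs→FYR: 1.59 × 0.781 × 0.199 × 3.84 = 0.94893
OBL→BRX→ELX→OBL: 0.582 × 2.07 × 0.781 = 0.94090
FYR→ELX→BRX→NXs→FYR: 1.59 × 0.454 × 0.337 × 3.84 = 0.93414
Maximum is FYR→BRX→NXs→FYR at 0.9783; no arbitrage — every cycle loses value.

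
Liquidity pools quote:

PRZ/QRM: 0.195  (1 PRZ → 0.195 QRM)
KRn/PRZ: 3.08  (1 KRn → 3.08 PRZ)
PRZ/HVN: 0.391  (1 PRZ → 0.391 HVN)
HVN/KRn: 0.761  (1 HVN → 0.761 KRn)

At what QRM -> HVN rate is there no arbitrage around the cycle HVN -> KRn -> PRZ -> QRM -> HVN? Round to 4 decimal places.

2.1879

Known legs of the cycle: 0.761 × 3.08 × 0.195 = 0.4570566
For no arbitrage the full-cycle product must be 1, so the missing rate is 1 / 0.4570566 ≈ 2.187913.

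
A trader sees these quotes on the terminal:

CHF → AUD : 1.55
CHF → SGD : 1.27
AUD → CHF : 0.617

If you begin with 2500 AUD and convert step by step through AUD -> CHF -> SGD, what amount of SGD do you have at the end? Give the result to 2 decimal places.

1958.98

2500 AUD × 0.617 = 1542.5 CHF
1542.5 CHF × 1.27 = 1958.975 SGD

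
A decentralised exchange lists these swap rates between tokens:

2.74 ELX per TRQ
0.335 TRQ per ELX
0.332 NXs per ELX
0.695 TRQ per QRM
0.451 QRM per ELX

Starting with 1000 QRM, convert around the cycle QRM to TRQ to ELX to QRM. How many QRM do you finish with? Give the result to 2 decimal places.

858.84

1000 QRM × 0.695 = 695 TRQ
695 TRQ × 2.74 = 1904.3 ELX
1904.3 ELX × 0.451 = 858.8393 QRM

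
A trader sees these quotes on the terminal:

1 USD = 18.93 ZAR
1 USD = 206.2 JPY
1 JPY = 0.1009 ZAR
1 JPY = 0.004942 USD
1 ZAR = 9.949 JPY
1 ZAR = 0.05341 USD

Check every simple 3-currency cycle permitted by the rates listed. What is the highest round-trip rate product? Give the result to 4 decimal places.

1.1112

JPY→ZAR→USD→JPY: 0.1009 × 0.05341 × 206.2 = 1.11123
JPY→USD→ZAR→JPY: 0.004942 × 18.93 × 9.949 = 0.93075
Maximum is JPY→ZAR→USD→JPY at 1.1112; arbitrage exists.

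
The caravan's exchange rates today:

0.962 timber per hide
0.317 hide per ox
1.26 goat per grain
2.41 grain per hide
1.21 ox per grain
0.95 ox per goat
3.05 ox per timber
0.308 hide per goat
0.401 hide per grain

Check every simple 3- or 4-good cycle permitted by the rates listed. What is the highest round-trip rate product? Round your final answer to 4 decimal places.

0.9353

hide→grain→goat→hide: 2.41 × 1.26 × 0.308 = 0.93527
hide→timber→ox→hide: 0.962 × 3.05 × 0.317 = 0.93011
hide→grain→ox→hide: 2.41 × 1.21 × 0.317 = 0.92440
hide→grain→goat→ox→hide: 2.41 × 1.26 × 0.95 × 0.317 = 0.91447
Maximum is hide→grain→goat→hide at 0.9353; no arbitrage — every cycle loses value.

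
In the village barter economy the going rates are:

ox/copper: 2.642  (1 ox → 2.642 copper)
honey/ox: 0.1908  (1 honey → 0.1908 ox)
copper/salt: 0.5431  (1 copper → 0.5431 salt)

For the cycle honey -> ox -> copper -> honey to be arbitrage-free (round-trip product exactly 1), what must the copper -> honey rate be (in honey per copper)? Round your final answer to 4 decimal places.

Known legs of the cycle: 0.1908 × 2.642 = 0.5040936
For no arbitrage the full-cycle product must be 1, so the missing rate is 1 / 0.5040936 ≈ 1.983759.

1.9838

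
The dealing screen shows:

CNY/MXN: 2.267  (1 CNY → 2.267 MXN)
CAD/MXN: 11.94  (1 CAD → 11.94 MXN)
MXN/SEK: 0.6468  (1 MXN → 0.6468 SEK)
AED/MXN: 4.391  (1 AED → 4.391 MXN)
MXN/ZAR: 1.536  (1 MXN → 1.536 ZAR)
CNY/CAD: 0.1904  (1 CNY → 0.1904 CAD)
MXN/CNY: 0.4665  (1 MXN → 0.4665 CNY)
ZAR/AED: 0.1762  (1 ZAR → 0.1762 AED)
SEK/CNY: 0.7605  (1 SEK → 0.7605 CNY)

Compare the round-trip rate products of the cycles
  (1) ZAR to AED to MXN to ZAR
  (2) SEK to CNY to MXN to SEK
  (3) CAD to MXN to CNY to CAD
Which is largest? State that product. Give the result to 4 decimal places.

1.1884

(1) 0.1762 × 4.391 × 1.536 = 1.18839
(2) 0.7605 × 2.267 × 0.6468 = 1.11512
(3) 11.94 × 0.4665 × 0.1904 = 1.06053
Highest is cycle (1) at 1.1884 (>1, arbitrage).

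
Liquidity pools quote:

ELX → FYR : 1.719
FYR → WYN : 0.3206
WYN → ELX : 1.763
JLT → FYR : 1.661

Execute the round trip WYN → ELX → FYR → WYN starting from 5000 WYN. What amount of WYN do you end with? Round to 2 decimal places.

5000 WYN × 1.763 = 8815 ELX
8815 ELX × 1.719 = 15152.985 FYR
15152.985 FYR × 0.3206 = 4858.046991 WYN

4858.05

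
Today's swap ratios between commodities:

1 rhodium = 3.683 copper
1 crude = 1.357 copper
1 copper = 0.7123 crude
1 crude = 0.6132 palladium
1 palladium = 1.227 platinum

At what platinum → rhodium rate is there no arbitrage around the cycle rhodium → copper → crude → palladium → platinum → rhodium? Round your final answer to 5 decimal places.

0.50663

Known legs of the cycle: 3.683 × 0.7123 × 0.6132 × 1.227 = 1.97383739291676
For no arbitrage the full-cycle product must be 1, so the missing rate is 1 / 1.97383739291676 ≈ 0.5066273.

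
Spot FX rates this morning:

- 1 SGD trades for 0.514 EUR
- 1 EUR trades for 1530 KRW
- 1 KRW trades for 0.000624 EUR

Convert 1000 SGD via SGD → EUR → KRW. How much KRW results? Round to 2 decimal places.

786420.00

1000 SGD × 0.514 = 514 EUR
514 EUR × 1530 = 786420 KRW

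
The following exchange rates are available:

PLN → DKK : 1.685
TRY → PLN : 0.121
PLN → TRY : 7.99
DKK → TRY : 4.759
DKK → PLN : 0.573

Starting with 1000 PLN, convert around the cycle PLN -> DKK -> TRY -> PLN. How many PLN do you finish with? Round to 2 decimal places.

1000 PLN × 1.685 = 1685 DKK
1685 DKK × 4.759 = 8018.915 TRY
8018.915 TRY × 0.121 = 970.288715 PLN

970.29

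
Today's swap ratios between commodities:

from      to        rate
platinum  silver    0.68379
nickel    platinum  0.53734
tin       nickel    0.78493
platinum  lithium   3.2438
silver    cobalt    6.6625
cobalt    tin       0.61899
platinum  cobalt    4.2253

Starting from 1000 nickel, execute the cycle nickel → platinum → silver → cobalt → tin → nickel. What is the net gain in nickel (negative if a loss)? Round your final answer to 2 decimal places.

189.39

1000 nickel × 0.53734 = 537.34 platinum
537.34 platinum × 0.68379 = 367.4277186 silver
367.4277186 silver × 6.6625 = 2447.9871751725 cobalt
2447.9871751725 cobalt × 0.61899 = 1515.279581560025775 tin
1515.279581560025775 tin × 0.78493 = 1189.38840195391103157075 nickel
Net change: 1189.38840195391103157075 − 1000 = 189.38840195391103157075 nickel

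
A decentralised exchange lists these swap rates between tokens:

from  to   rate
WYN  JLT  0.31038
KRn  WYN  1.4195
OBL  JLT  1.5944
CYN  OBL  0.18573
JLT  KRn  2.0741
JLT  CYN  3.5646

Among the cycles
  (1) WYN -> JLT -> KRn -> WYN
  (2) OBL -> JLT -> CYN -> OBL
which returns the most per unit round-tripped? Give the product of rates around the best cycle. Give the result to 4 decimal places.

(1) 0.31038 × 2.0741 × 1.4195 = 0.91382
(2) 1.5944 × 3.5646 × 0.18573 = 1.05558
Highest is cycle (2) at 1.0556 (>1, arbitrage).

1.0556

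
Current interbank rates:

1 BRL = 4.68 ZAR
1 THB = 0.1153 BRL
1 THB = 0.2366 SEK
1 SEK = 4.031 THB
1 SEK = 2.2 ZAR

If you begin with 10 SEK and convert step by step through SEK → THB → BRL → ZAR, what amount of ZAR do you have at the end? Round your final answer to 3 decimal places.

21.751

10 SEK × 4.031 = 40.31 THB
40.31 THB × 0.1153 = 4.647743 BRL
4.647743 BRL × 4.68 = 21.75143724 ZAR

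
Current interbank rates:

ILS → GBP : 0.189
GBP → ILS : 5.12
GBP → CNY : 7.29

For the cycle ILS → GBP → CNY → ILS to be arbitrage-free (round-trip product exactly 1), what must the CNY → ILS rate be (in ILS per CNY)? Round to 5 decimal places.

Known legs of the cycle: 0.189 × 7.29 = 1.37781
For no arbitrage the full-cycle product must be 1, so the missing rate is 1 / 1.37781 ≈ 0.7257895.

0.72579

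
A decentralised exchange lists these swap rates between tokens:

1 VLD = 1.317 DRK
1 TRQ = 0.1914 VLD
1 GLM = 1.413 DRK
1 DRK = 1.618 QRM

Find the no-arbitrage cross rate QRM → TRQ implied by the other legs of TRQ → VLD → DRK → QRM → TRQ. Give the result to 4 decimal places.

2.4518

Known legs of the cycle: 0.1914 × 1.317 × 1.618 = 0.4078554084
For no arbitrage the full-cycle product must be 1, so the missing rate is 1 / 0.4078554084 ≈ 2.451849.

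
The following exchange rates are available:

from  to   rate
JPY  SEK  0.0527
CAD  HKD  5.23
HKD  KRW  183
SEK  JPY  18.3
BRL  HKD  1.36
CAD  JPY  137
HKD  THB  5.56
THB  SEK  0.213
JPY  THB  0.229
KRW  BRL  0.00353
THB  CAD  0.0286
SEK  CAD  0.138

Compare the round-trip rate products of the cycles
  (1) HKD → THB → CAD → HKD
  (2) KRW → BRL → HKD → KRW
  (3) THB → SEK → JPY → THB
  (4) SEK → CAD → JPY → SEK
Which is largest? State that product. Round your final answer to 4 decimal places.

0.9963

(1) 5.56 × 0.0286 × 5.23 = 0.83165
(2) 0.00353 × 1.36 × 183 = 0.87855
(3) 0.213 × 18.3 × 0.229 = 0.89262
(4) 0.138 × 137 × 0.0527 = 0.99635
Highest is cycle (4) at 0.9963 (≤1, no arbitrage).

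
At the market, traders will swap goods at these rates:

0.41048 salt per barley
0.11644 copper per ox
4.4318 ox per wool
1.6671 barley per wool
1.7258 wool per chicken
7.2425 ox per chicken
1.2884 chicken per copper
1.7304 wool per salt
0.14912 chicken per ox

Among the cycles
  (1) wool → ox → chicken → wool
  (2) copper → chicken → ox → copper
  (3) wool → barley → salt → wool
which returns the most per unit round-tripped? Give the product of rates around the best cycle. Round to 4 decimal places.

1.1841

(1) 4.4318 × 0.14912 × 1.7258 = 1.14053
(2) 1.2884 × 7.2425 × 0.11644 = 1.08653
(3) 1.6671 × 0.41048 × 1.7304 = 1.18413
Highest is cycle (3) at 1.1841 (>1, arbitrage).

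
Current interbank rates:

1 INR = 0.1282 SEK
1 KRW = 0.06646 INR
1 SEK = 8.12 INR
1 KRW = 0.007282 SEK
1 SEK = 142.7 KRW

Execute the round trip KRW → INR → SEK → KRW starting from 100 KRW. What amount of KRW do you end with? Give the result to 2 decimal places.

121.58

100 KRW × 0.06646 = 6.646 INR
6.646 INR × 0.1282 = 0.8520172 SEK
0.8520172 SEK × 142.7 = 121.58285444 KRW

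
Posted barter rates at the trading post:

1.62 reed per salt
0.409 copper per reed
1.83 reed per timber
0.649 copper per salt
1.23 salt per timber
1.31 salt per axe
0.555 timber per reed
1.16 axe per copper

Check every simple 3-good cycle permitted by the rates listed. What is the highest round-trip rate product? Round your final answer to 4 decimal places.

1.1059

reed→timber→salt→reed: 0.555 × 1.23 × 1.62 = 1.10589
axe→salt→copper→axe: 1.31 × 0.649 × 1.16 = 0.98622
Maximum is reed→timber→salt→reed at 1.1059; arbitrage exists.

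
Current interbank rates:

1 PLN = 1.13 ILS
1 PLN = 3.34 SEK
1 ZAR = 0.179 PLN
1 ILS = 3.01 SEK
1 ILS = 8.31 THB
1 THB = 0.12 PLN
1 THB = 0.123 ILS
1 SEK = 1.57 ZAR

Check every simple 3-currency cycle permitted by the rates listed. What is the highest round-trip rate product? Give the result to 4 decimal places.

ILS→THB→PLN→ILS: 8.31 × 0.12 × 1.13 = 1.12684
ZAR→PLN→SEK→ZAR: 0.179 × 3.34 × 1.57 = 0.93864
Maximum is ILS→THB→PLN→ILS at 1.1268; arbitrage exists.

1.1268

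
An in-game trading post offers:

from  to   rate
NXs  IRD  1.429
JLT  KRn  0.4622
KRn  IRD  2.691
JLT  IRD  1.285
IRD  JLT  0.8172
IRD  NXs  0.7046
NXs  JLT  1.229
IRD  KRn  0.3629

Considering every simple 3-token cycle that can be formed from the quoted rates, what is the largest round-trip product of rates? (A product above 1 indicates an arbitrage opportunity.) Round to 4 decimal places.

JLT→IRD→NXs→JLT: 1.285 × 0.7046 × 1.229 = 1.11275
JLT→KRn→IRD→JLT: 0.4622 × 2.691 × 0.8172 = 1.01642
Maximum is JLT→IRD→NXs→JLT at 1.1128; arbitrage exists.

1.1128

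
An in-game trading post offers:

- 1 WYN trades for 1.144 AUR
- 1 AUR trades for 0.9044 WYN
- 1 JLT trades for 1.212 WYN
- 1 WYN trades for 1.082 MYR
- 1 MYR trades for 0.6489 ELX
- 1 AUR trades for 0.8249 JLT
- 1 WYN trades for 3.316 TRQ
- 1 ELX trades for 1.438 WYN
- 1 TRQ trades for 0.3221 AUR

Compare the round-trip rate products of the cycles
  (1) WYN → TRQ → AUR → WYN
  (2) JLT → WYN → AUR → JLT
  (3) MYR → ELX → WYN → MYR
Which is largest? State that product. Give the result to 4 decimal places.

(1) 3.316 × 0.3221 × 0.9044 = 0.96597
(2) 1.212 × 1.144 × 0.8249 = 1.14375
(3) 0.6489 × 1.438 × 1.082 = 1.00963
Highest is cycle (2) at 1.1437 (>1, arbitrage).

1.1437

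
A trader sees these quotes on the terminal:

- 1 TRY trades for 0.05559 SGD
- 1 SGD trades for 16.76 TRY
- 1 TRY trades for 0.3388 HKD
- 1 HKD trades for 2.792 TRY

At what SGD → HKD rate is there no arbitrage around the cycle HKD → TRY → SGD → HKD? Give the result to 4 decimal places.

Known legs of the cycle: 2.792 × 0.05559 = 0.15520728
For no arbitrage the full-cycle product must be 1, so the missing rate is 1 / 0.15520728 ≈ 6.442997.

6.4430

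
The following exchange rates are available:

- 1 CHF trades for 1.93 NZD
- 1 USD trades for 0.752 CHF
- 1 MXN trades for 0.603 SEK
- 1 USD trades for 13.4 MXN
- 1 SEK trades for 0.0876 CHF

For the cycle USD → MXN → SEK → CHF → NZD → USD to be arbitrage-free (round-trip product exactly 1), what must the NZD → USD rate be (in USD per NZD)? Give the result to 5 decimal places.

Known legs of the cycle: 13.4 × 0.603 × 0.0876 × 1.93 = 1.3661032536
For no arbitrage the full-cycle product must be 1, so the missing rate is 1 / 1.3661032536 ≈ 0.7320091.

0.73201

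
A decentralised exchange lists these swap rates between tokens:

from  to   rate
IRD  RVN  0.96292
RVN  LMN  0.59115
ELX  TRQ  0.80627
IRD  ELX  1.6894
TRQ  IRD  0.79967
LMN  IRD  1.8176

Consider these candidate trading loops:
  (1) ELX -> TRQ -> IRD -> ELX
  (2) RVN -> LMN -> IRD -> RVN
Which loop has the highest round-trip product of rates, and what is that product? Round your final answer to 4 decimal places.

(1) 0.80627 × 0.79967 × 1.6894 = 1.08924
(2) 0.59115 × 1.8176 × 0.96292 = 1.03463
Highest is cycle (1) at 1.0892 (>1, arbitrage).

1.0892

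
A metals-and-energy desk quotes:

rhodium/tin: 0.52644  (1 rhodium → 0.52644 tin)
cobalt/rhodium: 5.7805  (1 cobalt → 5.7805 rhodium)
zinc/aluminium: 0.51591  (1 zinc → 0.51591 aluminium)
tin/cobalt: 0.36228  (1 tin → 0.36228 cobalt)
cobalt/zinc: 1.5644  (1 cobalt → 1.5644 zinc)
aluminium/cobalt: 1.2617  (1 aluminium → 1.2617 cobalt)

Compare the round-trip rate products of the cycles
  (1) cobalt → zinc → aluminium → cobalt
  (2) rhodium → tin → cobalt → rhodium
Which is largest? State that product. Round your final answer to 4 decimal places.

1.1024

(1) 1.5644 × 0.51591 × 1.2617 = 1.01830
(2) 0.52644 × 0.36228 × 5.7805 = 1.10245
Highest is cycle (2) at 1.1024 (>1, arbitrage).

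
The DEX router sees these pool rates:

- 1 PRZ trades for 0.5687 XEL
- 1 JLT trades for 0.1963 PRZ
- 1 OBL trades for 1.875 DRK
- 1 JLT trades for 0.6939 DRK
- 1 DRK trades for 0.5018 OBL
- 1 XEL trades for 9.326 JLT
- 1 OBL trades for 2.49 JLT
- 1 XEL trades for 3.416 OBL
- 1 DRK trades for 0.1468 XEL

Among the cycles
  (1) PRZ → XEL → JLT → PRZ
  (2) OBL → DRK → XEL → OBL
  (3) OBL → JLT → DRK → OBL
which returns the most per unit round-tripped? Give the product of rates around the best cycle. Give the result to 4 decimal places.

(1) 0.5687 × 9.326 × 0.1963 = 1.04112
(2) 1.875 × 0.1468 × 3.416 = 0.94025
(3) 2.49 × 0.6939 × 0.5018 = 0.86702
Highest is cycle (1) at 1.0411 (>1, arbitrage).

1.0411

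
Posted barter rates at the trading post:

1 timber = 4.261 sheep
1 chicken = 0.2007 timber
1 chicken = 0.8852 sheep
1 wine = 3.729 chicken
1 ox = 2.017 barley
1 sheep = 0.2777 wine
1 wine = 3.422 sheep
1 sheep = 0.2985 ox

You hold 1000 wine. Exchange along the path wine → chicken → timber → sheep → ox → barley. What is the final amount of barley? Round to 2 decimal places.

1000 wine × 3.729 = 3729 chicken
3729 chicken × 0.2007 = 748.4103 timber
748.4103 timber × 4.261 = 3188.9762883 sheep
3188.9762883 sheep × 0.2985 = 951.90942205755 ox
951.90942205755 ox × 2.017 = 1920.00130429007835 barley

1920.00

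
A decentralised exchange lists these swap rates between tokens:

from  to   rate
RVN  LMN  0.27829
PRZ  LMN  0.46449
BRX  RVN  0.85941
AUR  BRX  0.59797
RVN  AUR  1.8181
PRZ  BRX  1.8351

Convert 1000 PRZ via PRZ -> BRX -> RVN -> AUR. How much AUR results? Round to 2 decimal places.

2867.33

1000 PRZ × 1.8351 = 1835.1 BRX
1835.1 BRX × 0.85941 = 1577.103291 RVN
1577.103291 RVN × 1.8181 = 2867.3314933671 AUR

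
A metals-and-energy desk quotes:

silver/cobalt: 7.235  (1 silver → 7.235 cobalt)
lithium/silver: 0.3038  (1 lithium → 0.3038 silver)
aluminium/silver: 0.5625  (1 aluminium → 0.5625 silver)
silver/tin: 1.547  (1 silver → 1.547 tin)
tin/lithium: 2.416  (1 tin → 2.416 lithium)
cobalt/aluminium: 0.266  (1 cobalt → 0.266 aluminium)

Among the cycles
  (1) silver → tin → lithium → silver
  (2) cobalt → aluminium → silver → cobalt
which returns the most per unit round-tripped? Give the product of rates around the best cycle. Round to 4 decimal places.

1.1355

(1) 1.547 × 2.416 × 0.3038 = 1.13547
(2) 0.266 × 0.5625 × 7.235 = 1.08254
Highest is cycle (1) at 1.1355 (>1, arbitrage).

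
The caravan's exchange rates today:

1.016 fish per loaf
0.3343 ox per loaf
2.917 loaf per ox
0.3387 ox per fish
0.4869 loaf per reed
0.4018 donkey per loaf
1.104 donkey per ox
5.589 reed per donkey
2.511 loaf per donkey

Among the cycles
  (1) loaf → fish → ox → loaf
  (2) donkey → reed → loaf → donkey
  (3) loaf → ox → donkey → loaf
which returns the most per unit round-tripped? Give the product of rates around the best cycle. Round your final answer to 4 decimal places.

1.0934

(1) 1.016 × 0.3387 × 2.917 = 1.00380
(2) 5.589 × 0.4869 × 0.4018 = 1.09341
(3) 0.3343 × 1.104 × 2.511 = 0.92673
Highest is cycle (2) at 1.0934 (>1, arbitrage).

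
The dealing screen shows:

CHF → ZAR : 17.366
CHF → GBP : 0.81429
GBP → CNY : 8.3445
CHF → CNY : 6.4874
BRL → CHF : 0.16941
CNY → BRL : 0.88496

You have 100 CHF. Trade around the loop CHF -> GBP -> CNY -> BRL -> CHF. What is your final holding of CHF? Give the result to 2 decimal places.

101.87

100 CHF × 0.81429 = 81.429 GBP
81.429 GBP × 8.3445 = 679.4842905 CNY
679.4842905 CNY × 0.88496 = 601.31641772088 BRL
601.31641772088 BRL × 0.16941 = 101.8690143260942808 CHF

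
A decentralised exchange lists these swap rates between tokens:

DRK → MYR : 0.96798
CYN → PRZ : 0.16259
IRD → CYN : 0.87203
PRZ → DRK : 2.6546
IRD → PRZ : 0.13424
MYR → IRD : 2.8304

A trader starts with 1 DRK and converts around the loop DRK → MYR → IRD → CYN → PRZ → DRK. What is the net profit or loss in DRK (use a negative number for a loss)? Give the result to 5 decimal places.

0.03119

1 DRK × 0.96798 = 0.96798 MYR
0.96798 MYR × 2.8304 = 2.739770592 IRD
2.739770592 IRD × 0.87203 = 2.38916214934176 CYN
2.38916214934176 CYN × 0.16259 = 0.3884538738614767584 PRZ
0.3884538738614767584 PRZ × 2.6546 = 1.03118965355267620284864 DRK
Net change: 1.03118965355267620284864 − 1 = 0.03118965355267620284864 DRK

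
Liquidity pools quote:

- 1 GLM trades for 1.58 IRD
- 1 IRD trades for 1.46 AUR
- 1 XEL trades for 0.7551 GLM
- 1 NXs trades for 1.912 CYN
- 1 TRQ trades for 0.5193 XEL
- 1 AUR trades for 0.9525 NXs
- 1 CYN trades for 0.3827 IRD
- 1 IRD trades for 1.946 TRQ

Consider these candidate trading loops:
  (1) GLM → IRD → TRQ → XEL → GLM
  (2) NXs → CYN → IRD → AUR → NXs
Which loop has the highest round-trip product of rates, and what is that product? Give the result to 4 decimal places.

1.2057

(1) 1.58 × 1.946 × 0.5193 × 0.7551 = 1.20565
(2) 1.912 × 0.3827 × 1.46 × 0.9525 = 1.01757
Highest is cycle (1) at 1.2057 (>1, arbitrage).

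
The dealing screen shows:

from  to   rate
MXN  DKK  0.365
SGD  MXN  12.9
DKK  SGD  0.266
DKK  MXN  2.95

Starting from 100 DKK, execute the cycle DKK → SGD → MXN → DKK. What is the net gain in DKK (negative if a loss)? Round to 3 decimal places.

100 DKK × 0.266 = 26.6 SGD
26.6 SGD × 12.9 = 343.14 MXN
343.14 MXN × 0.365 = 125.2461 DKK
Net change: 125.2461 − 100 = 25.2461 DKK

25.246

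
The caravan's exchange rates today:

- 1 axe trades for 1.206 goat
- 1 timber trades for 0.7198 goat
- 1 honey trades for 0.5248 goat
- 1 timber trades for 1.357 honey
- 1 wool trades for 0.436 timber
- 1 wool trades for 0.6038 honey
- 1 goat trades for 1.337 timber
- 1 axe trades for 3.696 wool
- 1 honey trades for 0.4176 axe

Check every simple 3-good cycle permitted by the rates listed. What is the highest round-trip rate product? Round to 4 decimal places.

0.9521

goat→timber→honey→goat: 1.337 × 1.357 × 0.5248 = 0.95215
honey→axe→wool→honey: 0.4176 × 3.696 × 0.6038 = 0.93193
Maximum is goat→timber→honey→goat at 0.9521; no arbitrage — every cycle loses value.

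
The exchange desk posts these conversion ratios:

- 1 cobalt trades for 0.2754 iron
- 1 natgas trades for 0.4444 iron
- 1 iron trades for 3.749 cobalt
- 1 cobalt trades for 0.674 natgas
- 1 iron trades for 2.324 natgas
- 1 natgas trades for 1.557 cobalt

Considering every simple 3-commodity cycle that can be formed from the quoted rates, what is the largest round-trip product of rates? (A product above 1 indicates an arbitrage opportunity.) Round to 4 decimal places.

1.1229

cobalt→natgas→iron→cobalt: 0.674 × 0.4444 × 3.749 = 1.12292
cobalt→iron→natgas→cobalt: 0.2754 × 2.324 × 1.557 = 0.99653
Maximum is cobalt→natgas→iron→cobalt at 1.1229; arbitrage exists.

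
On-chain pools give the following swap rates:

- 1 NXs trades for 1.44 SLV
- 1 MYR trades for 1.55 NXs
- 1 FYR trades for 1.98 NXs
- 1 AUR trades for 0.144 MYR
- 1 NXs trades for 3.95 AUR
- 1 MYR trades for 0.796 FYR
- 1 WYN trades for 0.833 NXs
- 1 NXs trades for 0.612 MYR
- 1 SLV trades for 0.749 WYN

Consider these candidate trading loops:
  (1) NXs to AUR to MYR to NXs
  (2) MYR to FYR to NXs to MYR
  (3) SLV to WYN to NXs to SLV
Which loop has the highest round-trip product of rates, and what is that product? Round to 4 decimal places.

0.9646

(1) 3.95 × 0.144 × 1.55 = 0.88164
(2) 0.796 × 1.98 × 0.612 = 0.96456
(3) 0.749 × 0.833 × 1.44 = 0.89844
Highest is cycle (2) at 0.9646 (≤1, no arbitrage).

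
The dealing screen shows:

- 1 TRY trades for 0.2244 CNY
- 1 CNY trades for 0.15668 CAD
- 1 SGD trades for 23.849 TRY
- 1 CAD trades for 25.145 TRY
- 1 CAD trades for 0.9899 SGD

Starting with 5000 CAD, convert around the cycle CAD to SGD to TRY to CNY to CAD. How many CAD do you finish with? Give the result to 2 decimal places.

5000 CAD × 0.9899 = 4949.5 SGD
4949.5 SGD × 23.849 = 118040.6255 TRY
118040.6255 TRY × 0.2244 = 26488.3163622 CNY
26488.3163622 CNY × 0.15668 = 4150.189407629496 CAD

4150.19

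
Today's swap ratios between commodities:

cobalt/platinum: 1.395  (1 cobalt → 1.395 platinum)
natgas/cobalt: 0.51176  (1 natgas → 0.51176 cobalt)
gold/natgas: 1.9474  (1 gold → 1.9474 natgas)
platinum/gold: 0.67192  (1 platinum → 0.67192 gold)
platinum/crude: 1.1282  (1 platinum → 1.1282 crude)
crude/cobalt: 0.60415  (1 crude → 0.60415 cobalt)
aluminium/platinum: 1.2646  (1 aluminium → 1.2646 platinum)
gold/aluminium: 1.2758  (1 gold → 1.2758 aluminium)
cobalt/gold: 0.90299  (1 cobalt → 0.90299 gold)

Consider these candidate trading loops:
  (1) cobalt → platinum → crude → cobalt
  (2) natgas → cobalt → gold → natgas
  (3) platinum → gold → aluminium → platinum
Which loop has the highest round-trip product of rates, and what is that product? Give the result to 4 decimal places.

(1) 1.395 × 1.1282 × 0.60415 = 0.95083
(2) 0.51176 × 0.90299 × 1.9474 = 0.89992
(3) 0.67192 × 1.2758 × 1.2646 = 1.08406
Highest is cycle (3) at 1.0841 (>1, arbitrage).

1.0841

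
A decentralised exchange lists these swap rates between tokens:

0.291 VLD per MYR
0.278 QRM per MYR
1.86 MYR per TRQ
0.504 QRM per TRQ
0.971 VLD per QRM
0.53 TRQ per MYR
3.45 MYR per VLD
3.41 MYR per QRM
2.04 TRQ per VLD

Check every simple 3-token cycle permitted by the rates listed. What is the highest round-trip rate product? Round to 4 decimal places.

1.1042

VLD→TRQ→MYR→VLD: 2.04 × 1.86 × 0.291 = 1.10417
VLD→TRQ→QRM→VLD: 2.04 × 0.504 × 0.971 = 0.99834
VLD→MYR→QRM→VLD: 3.45 × 0.278 × 0.971 = 0.93129
MYR→TRQ→QRM→MYR: 0.53 × 0.504 × 3.41 = 0.91088
Maximum is VLD→TRQ→MYR→VLD at 1.1042; arbitrage exists.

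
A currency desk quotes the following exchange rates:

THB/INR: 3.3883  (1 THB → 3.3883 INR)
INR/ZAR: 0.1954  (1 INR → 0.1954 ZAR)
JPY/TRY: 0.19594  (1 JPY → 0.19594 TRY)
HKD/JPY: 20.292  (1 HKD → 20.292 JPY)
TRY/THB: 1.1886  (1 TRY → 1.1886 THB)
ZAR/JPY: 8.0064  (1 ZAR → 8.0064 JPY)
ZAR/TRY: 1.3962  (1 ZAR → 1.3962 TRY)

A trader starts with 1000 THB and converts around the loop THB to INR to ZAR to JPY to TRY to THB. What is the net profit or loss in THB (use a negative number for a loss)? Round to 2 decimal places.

1000 THB × 3.3883 = 3388.3 INR
3388.3 INR × 0.1954 = 662.07382 ZAR
662.07382 ZAR × 8.0064 = 5300.827832448 JPY
5300.827832448 JPY × 0.19594 = 1038.64420548986112 TRY
1038.64420548986112 TRY × 1.1886 = 1234.532502645248927232 THB
Net change: 1234.532502645248927232 − 1000 = 234.532502645248927232 THB

234.53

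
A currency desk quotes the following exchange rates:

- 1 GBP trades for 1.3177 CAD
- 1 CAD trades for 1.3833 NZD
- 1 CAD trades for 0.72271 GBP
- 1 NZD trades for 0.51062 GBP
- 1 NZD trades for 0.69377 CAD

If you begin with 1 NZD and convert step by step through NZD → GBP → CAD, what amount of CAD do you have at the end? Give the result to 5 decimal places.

1 NZD × 0.51062 = 0.51062 GBP
0.51062 GBP × 1.3177 = 0.672843974 CAD

0.67284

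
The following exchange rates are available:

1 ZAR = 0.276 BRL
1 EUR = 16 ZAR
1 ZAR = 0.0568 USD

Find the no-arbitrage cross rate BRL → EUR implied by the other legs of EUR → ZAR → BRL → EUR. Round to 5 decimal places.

Known legs of the cycle: 16 × 0.276 = 4.416
For no arbitrage the full-cycle product must be 1, so the missing rate is 1 / 4.416 ≈ 0.2264493.

0.22645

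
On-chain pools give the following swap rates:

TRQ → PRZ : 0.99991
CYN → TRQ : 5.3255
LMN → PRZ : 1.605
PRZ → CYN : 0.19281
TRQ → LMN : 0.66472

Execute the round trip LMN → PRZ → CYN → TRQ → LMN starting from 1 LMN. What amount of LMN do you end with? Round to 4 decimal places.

1 LMN × 1.605 = 1.605 PRZ
1.605 PRZ × 0.19281 = 0.30946005 CYN
0.30946005 CYN × 5.3255 = 1.648029496275 TRQ
1.648029496275 TRQ × 0.66472 = 1.095478166763918 LMN

1.0955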